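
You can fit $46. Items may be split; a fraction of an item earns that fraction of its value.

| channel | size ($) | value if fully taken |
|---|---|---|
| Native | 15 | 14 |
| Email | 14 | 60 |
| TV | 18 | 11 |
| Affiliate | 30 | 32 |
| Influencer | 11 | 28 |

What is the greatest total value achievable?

110.4

Sort by value density: Email 60/14≈4.29, Influencer 28/11≈2.55, Affiliate 32/30≈1.07, Native 14/15≈0.933, TV 11/18≈0.611.
Take all of Email (14 $, value 60) — 32 $ left.
All 11 $ of Influencer fit (value 28) — 21 remain.
Only 21 $ remain; take 21/30 of Affiliate for value 32×21/30 = 22.4.
Total value = 110.4.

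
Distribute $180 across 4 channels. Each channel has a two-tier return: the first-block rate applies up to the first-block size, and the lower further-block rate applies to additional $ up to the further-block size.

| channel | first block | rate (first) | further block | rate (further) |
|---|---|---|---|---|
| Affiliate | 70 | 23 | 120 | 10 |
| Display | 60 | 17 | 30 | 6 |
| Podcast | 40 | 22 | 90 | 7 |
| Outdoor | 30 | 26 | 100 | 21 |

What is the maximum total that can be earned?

4110

Rank every tier by rate: Outdoor/tier1 26 > Affiliate/tier1 23 > Podcast/tier1 22 > Outdoor/tier2 21 > Display/tier1 17 > Affiliate/tier2 10 > Podcast/tier2 7 > Display/tier2 6.
Outdoor/tier1 (26): +30 → 150 left.
Fill Affiliate tier1 block (70 at 23) → 80 left.
Fill Podcast tier1 block (40 at 22) → 40 left.
Outdoor/tier2: +40 of 100 at 21; pool empty.
Total = 26×30 + 23×70 + 22×40 + 21×40 = 4110.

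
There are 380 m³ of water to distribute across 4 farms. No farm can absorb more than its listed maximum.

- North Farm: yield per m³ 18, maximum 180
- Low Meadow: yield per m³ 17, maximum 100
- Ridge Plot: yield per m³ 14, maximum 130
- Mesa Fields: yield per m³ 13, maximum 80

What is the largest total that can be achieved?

6340

Rank by yield per m³: North Farm 18 > Low Meadow 17 > Ridge Plot 14 > Mesa Fields 13.
North Farm takes 180 to reach its cap of 180 — 200 left.
Give Low Meadow 100 to hit its cap of 100 — 100 left.
Ridge Plot: +100 (room for 130) → 100. Pool exhausted.
Total = 18×180 + 17×100 + 14×100 = 6340.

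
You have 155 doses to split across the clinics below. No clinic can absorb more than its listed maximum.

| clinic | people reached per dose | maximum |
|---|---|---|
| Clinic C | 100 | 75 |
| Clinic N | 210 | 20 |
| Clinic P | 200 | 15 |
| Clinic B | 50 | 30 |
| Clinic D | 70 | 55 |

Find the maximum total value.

Order the clinics by people reached per dose: Clinic N 210 > Clinic P 200 > Clinic C 100 > Clinic D 70 > Clinic B 50.
Clinic N: +20 to 20 (cap) — 135 left.
Give Clinic P 15 to hit its cap of 15 — 120 left.
Clinic C: +75 to 75 (cap) — 45 left.
Clinic D has room for 55 but only 45 remain, so it gets 45.
Total = 100×75 + 210×20 + 200×15 + 70×45 = 17850.

17850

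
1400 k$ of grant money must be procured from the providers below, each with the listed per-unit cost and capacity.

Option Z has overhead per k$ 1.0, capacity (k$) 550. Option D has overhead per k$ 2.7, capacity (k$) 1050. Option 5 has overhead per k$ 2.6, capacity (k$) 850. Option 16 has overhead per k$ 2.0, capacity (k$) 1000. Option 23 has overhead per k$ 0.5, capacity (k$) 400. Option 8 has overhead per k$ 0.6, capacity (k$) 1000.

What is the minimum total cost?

800

Cheapest first:
Take 400 from Option 23 at 0.5 → need 1000 more.
Take 1000 from Option 8 at 0.6 → need 0 more.
Option Z, Option 16, Option 5, Option D: unused.
Cost = 400×0.5 + 1000×0.6 = 800.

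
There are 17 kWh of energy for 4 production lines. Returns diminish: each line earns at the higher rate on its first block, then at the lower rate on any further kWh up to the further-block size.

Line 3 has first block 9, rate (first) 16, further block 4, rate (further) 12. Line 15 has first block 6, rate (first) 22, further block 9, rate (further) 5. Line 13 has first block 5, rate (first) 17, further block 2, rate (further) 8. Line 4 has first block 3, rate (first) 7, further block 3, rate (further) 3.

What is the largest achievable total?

313

Rank every tier by rate: Line 15/tier1 22 > Line 13/tier1 17 > Line 3/tier1 16 > Line 3/tier2 12 > Line 13/tier2 8 > Line 4/tier1 7 > Line 15/tier2 5 > Line 4/tier2 3.
Line 15/tier1 (22): +6 — 11 left.
Line 13 tier1 at 17: fill all 5 — 6 left.
Line 3 tier1 at 16: only 6 left, fill 6.
Total = 22×6 + 17×5 + 16×6 = 313.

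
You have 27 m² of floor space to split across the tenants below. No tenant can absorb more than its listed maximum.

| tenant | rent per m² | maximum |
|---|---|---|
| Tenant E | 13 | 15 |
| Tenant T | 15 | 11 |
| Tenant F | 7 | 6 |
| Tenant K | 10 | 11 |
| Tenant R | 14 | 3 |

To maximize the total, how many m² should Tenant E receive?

13

Order the tenants by rent per m²: Tenant T 15 > Tenant R 14 > Tenant E 13 > Tenant K 10 > Tenant F 7.
Tenant T: +11 to 11 (cap) ; 16 left.
Tenant R takes 3 to reach its cap of 3 ; 13 left.
Tenant E: +13 (room for 15) → 13. Pool exhausted.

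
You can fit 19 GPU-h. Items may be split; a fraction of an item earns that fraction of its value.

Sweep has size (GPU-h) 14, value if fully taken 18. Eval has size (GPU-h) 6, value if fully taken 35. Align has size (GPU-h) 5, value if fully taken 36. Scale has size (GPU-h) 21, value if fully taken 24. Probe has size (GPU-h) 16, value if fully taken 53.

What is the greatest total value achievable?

Rank by value-to-size ratio: Align 36/5≈7.2, Eval 35/6≈5.83, Probe 53/16≈3.31, Sweep 18/14≈1.29, Scale 24/21≈1.14.
All 5 GPU-h of Align fit (value 36) → 14 remain.
Take all of Eval (6 GPU-h, value 35) → 8 GPU-h left.
Only 8 GPU-h remain; take 8/16 of Probe for value 53×8/16 = 26.5.
Total value = 97.5.

97.5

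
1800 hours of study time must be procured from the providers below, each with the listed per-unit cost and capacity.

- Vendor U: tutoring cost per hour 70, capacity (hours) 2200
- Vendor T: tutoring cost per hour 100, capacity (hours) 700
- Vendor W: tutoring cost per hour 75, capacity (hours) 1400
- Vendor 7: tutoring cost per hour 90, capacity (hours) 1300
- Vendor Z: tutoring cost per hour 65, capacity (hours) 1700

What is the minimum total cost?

117500

Cheapest first:
Take 1700 from Vendor Z at 65 ; need 100 more.
Take 100 from Vendor U at 70 to finish.
Vendor W, Vendor 7, Vendor T: unused.
Cost = 1700×65 + 100×70 = 117500.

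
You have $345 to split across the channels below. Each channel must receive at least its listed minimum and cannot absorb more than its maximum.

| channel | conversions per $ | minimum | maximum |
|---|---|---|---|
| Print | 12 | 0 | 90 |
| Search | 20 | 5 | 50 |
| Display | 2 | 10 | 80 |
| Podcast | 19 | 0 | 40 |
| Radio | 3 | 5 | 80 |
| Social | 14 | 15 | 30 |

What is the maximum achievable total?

3610

Meeting every minimum uses 0+5+10+0+5+15 = 35 $, leaving 310.
Order the channels by conversions per $: Search 20 > Podcast 19 > Social 14 > Print 12 > Radio 3 > Display 2.
Give Search 45 more to hit its cap of 50 → 265 left.
Podcast takes 40 more to reach its cap of 40 → 225 left.
Give Social 15 more to hit its cap of 30 → 210 left.
Print: +90 to 90 (cap) → 120 left.
Radio takes 75 more to reach its cap of 80 → 45 left.
Display: +45 (room for 70) → 55. Pool exhausted.
Total = 12×90 + 20×50 + 2×55 + 19×40 + 3×80 + 14×30 = 3610.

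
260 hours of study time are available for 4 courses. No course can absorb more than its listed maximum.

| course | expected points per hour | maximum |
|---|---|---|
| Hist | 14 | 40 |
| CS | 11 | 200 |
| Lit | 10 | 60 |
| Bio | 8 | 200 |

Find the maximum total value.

Order the courses by expected points per hour: Hist 14 > CS 11 > Lit 10 > Bio 8.
Hist: +40 to 40 (cap) ; 220 left.
CS takes 200 to reach its cap of 200 ; 20 left.
Only 20 left; Lit takes them to reach 20.
Total = 14×40 + 11×200 + 10×20 = 2960.

2960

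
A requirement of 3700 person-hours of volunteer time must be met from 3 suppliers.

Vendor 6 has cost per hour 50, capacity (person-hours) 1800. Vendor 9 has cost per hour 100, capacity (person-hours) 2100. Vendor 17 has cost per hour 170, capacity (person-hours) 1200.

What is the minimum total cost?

Use suppliers in increasing cost order.
Take 1800 from Vendor 6 at 50 → need 1900 more.
Vendor 9 at 100: take 1900 of its 2100 → requirement met.
Vendor 17: unused.
Cost = 1800×50 + 1900×100 = 280000.

280000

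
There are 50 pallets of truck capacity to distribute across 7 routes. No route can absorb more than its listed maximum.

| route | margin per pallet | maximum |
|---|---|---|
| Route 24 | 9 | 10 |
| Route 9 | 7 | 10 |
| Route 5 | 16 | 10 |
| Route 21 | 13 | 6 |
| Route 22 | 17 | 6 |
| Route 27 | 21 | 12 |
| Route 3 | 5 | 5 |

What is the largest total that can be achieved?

Order the routes by margin per pallet: Route 27 21 > Route 22 17 > Route 5 16 > Route 21 13 > Route 24 9 > Route 9 7 > Route 3 5.
Give Route 27 12 to hit its cap of 12 → 38 left.
Give Route 22 6 to hit its cap of 6 → 32 left.
Route 5 takes 10 to reach its cap of 10 → 22 left.
Route 21 takes 6 to reach its cap of 6 → 16 left.
Give Route 24 10 to hit its cap of 10 → 6 left.
Route 9: +6 (room for 10) → 6. Pool exhausted.
Total = 9×10 + 7×6 + 16×10 + 13×6 + 17×6 + 21×12 = 724.

724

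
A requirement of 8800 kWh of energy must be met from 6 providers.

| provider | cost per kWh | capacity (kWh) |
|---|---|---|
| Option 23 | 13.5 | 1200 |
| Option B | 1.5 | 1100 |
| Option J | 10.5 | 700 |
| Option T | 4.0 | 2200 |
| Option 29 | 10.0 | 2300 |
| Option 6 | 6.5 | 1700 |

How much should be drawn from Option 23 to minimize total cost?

Cheapest first:
Take 1100 from Option B at 1.5 — need 7700 more.
Take 2200 from Option T at 4.0 — need 5500 more.
Option 6 at 6.5: take all 1700 kWh — 3800 still needed.
Option 29 (10.0): use full 2300 — 1500 kWh to go.
Option J (10.5): use full 700 — 800 kWh to go.
Option 23 at 13.5: take 800 of its 1200 — requirement met.

800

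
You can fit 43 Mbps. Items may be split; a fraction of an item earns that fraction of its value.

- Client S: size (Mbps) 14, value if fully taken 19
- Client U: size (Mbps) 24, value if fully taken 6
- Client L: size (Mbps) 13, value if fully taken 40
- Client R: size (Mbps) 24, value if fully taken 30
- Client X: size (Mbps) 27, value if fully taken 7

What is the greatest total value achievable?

79

Sort by value density: Client L 40/13≈3.08, Client S 19/14≈1.36, Client R 30/24≈1.25, Client X 7/27≈0.259, Client U 6/24≈0.25.
All 13 Mbps of Client L fit (value 40) → 30 remain.
All 14 Mbps of Client S fit (value 19) → 16 remain.
16 Mbps left: a 16/24 share of Client R gives 30×16/24 = 20.
Total value = 79.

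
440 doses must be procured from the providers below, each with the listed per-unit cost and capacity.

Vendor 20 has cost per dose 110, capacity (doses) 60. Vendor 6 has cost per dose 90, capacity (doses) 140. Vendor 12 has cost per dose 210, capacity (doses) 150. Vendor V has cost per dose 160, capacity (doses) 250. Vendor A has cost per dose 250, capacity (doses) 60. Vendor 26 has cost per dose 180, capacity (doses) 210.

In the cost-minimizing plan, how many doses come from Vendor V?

240

Fill from the cheapest provider first.
Take 140 from Vendor 6 at 90 ; need 300 more.
Take 60 from Vendor 20 at 110 ; need 240 more.
Vendor V (160): take the remaining 240 ; done.
Vendor 26, Vendor 12, Vendor A: unused.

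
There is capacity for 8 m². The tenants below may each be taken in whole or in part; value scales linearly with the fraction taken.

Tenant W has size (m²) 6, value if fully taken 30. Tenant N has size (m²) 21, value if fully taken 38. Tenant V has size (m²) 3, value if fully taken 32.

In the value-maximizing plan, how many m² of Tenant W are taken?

Rank by value-to-size ratio: Tenant V 32/3≈10.7, Tenant W 30/6≈5, Tenant N 38/21≈1.81.
Take all of Tenant V (3 m², value 32) ; 5 m² left.
5 m² left: a 5/6 share of Tenant W gives 30×5/6 = 25.

5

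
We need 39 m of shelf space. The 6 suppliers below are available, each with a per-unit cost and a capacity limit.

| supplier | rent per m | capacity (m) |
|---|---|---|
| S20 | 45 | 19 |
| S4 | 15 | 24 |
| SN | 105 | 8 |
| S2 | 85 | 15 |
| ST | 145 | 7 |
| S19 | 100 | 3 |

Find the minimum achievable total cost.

Cheapest first:
Take 24 from S4 at 15 — need 15 more.
Take 15 from S20 at 45 to finish.
S2, S19, SN, ST: unused.
Cost = 24×15 + 15×45 = 1035.

1035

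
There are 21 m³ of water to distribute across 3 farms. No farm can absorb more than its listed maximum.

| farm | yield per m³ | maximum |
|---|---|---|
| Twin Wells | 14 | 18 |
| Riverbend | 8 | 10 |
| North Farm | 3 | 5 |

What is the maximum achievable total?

Order the farms by yield per m³: Twin Wells 14 > Riverbend 8 > North Farm 3.
Give Twin Wells 18 to hit its cap of 18 ; 3 left.
Riverbend: +3 (room for 10) → 3. Pool exhausted.
Total = 14×18 + 8×3 = 276.

276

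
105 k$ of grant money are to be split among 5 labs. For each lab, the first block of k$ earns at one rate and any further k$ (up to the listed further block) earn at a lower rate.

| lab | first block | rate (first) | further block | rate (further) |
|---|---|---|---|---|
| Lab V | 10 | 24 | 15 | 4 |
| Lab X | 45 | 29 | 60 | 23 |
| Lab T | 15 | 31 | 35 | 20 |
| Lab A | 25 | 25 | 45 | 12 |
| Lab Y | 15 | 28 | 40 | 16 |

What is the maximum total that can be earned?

2935

Treat each block as its own option and order by rate: Lab T/T1 31 > Lab X/T1 29 > Lab Y/T1 28 > Lab A/T1 25 > Lab V/T1 24 > Lab X/T2 23 > Lab T/T2 20 > Lab Y/T2 16 > Lab A/T2 12 > Lab V/T2 4.
Fill Lab T T1 block (15 at 31) → 90 left.
Lab X/T1 (29): +45 → 45 left.
Lab Y/T1 (28): +15 → 30 left.
Lab A T1 at 25: fill all 25 → 5 left.
Lab V T1 at 24: only 5 left, fill 5.
Total = 31×15 + 29×45 + 28×15 + 25×25 + 24×5 = 2935.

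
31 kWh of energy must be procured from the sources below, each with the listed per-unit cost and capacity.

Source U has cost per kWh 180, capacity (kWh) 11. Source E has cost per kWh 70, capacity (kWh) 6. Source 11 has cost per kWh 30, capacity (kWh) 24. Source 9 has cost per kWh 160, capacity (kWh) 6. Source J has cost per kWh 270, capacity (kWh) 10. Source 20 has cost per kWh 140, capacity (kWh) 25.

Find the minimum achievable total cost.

1280

Use sources in increasing cost order.
Source 11 at 30: take all 24 kWh — 7 still needed.
Source E at 70: take all 6 kWh — 1 still needed.
Source 20 at 140: take 1 of its 25 — requirement met.
Source 9, Source U, Source J: unused.
Cost = 24×30 + 6×70 + 1×140 = 1280.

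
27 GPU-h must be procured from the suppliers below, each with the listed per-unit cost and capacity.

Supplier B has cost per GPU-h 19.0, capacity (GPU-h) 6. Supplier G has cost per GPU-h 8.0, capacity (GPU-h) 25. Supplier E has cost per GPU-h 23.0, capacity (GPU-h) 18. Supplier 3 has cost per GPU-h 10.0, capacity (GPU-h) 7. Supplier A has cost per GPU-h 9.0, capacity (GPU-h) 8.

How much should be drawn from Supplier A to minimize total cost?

Cheapest first:
Take 25 from Supplier G at 8.0 — need 2 more.
Supplier A at 9.0: take 2 of its 8 — requirement met.
Supplier 3, Supplier B, Supplier E: unused.

2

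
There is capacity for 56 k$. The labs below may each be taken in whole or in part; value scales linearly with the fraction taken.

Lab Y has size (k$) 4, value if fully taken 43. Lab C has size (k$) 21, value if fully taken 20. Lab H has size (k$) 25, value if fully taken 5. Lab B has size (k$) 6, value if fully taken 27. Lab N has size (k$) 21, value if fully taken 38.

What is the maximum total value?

Best value per unit of size first: Lab Y 43/4≈10.8, Lab B 27/6≈4.5, Lab N 38/21≈1.81, Lab C 20/21≈0.952, Lab H 5/25≈0.2.
Take all of Lab Y (4 k$, value 43) → 52 k$ left.
All 6 k$ of Lab B fit (value 27) → 46 remain.
Lab N: take in full, 21 k$ for value 38 → 25 left.
Lab C: take in full, 21 k$ for value 20 → 4 left.
Fill the last 4 k$ with part of Lab H: 4/25 of it earns 0.8.
Total value = 128.8.

128.8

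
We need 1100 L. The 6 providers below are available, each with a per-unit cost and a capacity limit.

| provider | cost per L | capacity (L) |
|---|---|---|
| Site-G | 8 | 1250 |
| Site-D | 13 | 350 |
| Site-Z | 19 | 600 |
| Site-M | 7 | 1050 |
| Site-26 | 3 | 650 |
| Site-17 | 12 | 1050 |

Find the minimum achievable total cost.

Fill from the cheapest provider first.
Take 650 from Site-26 at 3 → need 450 more.
Site-M at 7: take 450 of its 1050 → requirement met.
Site-G, Site-17, Site-D, Site-Z: unused.
Cost = 650×3 + 450×7 = 5100.

5100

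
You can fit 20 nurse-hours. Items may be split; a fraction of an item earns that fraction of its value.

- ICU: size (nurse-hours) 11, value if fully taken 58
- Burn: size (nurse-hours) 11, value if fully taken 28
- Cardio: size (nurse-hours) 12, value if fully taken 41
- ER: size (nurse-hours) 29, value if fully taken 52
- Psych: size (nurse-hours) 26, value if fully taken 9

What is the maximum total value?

Rank by value-to-size ratio: ICU 58/11≈5.27, Cardio 41/12≈3.42, Burn 28/11≈2.55, ER 52/29≈1.79, Psych 9/26≈0.346.
ICU: take in full, 11 nurse-hours for value 58 → 9 left.
9 nurse-hours left: a 9/12 share of Cardio gives 41×9/12 = 30.75.
Total value = 88.75.

88.75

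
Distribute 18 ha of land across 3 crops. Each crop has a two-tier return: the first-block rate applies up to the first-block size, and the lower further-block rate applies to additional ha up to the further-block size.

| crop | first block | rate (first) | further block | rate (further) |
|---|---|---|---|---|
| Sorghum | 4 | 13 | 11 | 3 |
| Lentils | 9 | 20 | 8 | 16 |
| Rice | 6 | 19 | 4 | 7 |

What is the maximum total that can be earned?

Treat each block as its own option and order by rate: Lentils/first 20 > Rice/first 19 > Lentils/second 16 > Sorghum/first 13 > Rice/second 7 > Sorghum/second 3.
Fill Lentils first block (9 at 20) — 9 left.
Rice/first (19): +6 — 3 left.
Lentils second at 16: only 3 left, fill 3.
Total = 20×9 + 19×6 + 16×3 = 342.

342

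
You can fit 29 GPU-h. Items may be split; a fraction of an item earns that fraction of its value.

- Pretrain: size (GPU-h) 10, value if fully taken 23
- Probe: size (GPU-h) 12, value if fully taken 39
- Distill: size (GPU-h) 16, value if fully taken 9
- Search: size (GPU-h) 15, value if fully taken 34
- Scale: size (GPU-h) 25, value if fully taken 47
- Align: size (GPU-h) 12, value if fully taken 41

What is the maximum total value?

91.5

Best value per unit of size first: Align 41/12≈3.42, Probe 39/12≈3.25, Pretrain 23/10≈2.3, Search 34/15≈2.27, Scale 47/25≈1.88, Distill 9/16≈0.562.
Align: take in full, 12 GPU-h for value 41 — 17 left.
Probe: take in full, 12 GPU-h for value 39 — 5 left.
Fill the last 5 GPU-h with part of Pretrain: 5/10 of it earns 11.5.
Total value = 91.5.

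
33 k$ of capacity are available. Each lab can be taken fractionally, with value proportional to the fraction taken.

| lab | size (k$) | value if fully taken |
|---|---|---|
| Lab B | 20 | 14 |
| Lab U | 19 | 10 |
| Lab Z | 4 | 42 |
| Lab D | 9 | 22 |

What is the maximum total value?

78

Sort by value density: Lab Z 42/4≈10.5, Lab D 22/9≈2.44, Lab B 14/20≈0.7, Lab U 10/19≈0.526.
All 4 k$ of Lab Z fit (value 42) — 29 remain.
Lab D: take in full, 9 k$ for value 22 — 20 left.
All 20 k$ of Lab B fit (value 14) — 0 remain.
Total value = 78.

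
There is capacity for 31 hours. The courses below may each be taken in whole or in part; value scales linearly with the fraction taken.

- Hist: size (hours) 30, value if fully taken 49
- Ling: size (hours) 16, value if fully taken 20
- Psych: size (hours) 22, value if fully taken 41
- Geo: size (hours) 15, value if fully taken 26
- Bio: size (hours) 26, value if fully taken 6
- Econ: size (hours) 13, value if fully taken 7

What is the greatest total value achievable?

Rank by value-to-size ratio: Psych 41/22≈1.86, Geo 26/15≈1.73, Hist 49/30≈1.63, Ling 20/16≈1.25, Econ 7/13≈0.538, Bio 6/26≈0.231.
All 22 hours of Psych fit (value 41) — 9 remain.
Only 9 hours remain; take 9/15 of Geo for value 26×9/15 = 15.6.
Total value = 56.6.

56.6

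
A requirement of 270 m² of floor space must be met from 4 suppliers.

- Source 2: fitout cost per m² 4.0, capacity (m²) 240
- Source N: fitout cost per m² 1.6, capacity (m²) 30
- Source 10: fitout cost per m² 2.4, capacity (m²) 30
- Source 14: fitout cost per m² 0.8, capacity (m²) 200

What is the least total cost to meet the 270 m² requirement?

Cheapest first:
Source 14 (0.8): use full 200 ; 70 m² to go.
Source N (1.6): use full 30 ; 40 m² to go.
Take 30 from Source 10 at 2.4 ; need 10 more.
Source 2 (4.0): take the remaining 10 ; done.
Cost = 200×0.8 + 30×1.6 + 30×2.4 + 10×4.0 = 320.

320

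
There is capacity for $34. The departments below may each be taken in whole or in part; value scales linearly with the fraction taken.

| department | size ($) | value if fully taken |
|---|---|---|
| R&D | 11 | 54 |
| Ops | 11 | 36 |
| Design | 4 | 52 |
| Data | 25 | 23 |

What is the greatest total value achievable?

Best value per unit of size first: Design 52/4≈13, R&D 54/11≈4.91, Ops 36/11≈3.27, Data 23/25≈0.92.
All 4 $ of Design fit (value 52) ; 30 remain.
Take all of R&D (11 $, value 54) ; 19 $ left.
All 11 $ of Ops fit (value 36) ; 8 remain.
Fill the last 8 $ with part of Data: 8/25 of it earns 7.36.
Total value = 149.36.

149.36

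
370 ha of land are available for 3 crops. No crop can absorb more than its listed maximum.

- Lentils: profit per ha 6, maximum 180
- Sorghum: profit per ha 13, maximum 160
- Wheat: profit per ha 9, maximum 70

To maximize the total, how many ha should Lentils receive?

Order the crops by profit per ha: Sorghum 13 > Wheat 9 > Lentils 6.
Sorghum: +160 to 160 (cap) ; 210 left.
Wheat takes 70 to reach its cap of 70 ; 140 left.
Lentils: +140 (room for 180) → 140. Pool exhausted.

140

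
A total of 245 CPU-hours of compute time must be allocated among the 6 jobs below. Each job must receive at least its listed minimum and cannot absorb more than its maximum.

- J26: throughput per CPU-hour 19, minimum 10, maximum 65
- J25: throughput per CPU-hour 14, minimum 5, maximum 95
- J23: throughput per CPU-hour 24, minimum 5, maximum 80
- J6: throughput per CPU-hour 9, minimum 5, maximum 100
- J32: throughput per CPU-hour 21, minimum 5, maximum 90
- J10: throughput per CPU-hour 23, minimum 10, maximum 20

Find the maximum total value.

5240

Meeting every minimum uses 10+5+5+5+5+10 = 40 CPU-hours, leaving 205.
Rank by throughput per CPU-hour: J23 24 > J10 23 > J32 21 > J26 19 > J25 14 > J6 9.
Give J23 75 more to hit its cap of 80 → 130 left.
J10: +10 to 20 (cap) → 120 left.
Give J32 85 more to hit its cap of 90 → 35 left.
J26: +35 (room for 55) → 45. Pool exhausted.
Total = 19×45 + 14×5 + 24×80 + 9×5 + 21×90 + 23×20 = 5240.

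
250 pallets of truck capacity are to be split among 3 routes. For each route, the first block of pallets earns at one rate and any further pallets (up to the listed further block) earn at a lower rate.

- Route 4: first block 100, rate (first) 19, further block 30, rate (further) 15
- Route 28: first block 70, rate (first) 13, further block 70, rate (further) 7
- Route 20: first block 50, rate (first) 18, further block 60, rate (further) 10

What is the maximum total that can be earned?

4160

Treat each block as its own option and order by rate: Route 4/first 19 > Route 20/first 18 > Route 4/second 15 > Route 28/first 13 > Route 20/second 10 > Route 28/second 7.
Route 4/first (19): +100 — 150 left.
Fill Route 20 first block (50 at 18) — 100 left.
Route 4/second (15): +30 — 70 left.
Fill Route 28 first block (70 at 13) — 0 left.
Total = 19×100 + 18×50 + 15×30 + 13×70 = 4160.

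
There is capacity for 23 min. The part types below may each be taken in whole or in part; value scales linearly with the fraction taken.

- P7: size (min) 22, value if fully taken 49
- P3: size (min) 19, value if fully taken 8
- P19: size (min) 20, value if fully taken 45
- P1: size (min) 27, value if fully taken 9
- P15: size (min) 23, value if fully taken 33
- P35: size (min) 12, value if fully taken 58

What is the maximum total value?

Best value per unit of size first: P35 58/12≈4.83, P19 45/20≈2.25, P7 49/22≈2.23, P15 33/23≈1.43, P3 8/19≈0.421, P1 9/27≈0.333.
All 12 min of P35 fit (value 58) ; 11 remain.
Only 11 min remain; take 11/20 of P19 for value 45×11/20 = 24.75.
Total value = 82.75.

82.75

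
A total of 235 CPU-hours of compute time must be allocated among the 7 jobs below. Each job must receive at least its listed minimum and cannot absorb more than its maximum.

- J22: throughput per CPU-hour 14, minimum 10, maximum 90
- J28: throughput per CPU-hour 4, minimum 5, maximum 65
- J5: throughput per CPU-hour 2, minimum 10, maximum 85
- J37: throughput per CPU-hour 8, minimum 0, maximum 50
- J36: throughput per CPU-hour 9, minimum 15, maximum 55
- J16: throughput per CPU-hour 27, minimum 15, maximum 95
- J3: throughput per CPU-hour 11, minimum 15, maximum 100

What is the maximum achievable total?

Meeting every minimum uses 10+5+10+0+15+15+15 = 70 CPU-hours, leaving 165.
Order the jobs by throughput per CPU-hour: J16 27 > J22 14 > J3 11 > J36 9 > J37 8 > J28 4 > J5 2.
J16: +80 to 95 (cap) → 85 left.
J22: +80 to 90 (cap) → 5 left.
Only 5 left; J3 takes them to reach 20.
Total = 14×90 + 4×5 + 2×10 + 9×15 + 27×95 + 11×20 = 4220.

4220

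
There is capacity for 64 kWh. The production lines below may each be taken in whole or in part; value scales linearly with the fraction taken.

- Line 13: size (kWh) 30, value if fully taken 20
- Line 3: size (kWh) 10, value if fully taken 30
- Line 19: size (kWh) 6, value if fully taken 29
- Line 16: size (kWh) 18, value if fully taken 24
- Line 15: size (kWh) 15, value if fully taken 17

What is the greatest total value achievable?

Best value per unit of size first: Line 19 29/6≈4.83, Line 3 30/10≈3, Line 16 24/18≈1.33, Line 15 17/15≈1.13, Line 13 20/30≈0.667.
Line 19: take in full, 6 kWh for value 29 → 58 left.
All 10 kWh of Line 3 fit (value 30) → 48 remain.
All 18 kWh of Line 16 fit (value 24) → 30 remain.
Take all of Line 15 (15 kWh, value 17) → 15 kWh left.
15 kWh left: a 15/30 share of Line 13 gives 20×15/30 = 10.
Total value = 110.

110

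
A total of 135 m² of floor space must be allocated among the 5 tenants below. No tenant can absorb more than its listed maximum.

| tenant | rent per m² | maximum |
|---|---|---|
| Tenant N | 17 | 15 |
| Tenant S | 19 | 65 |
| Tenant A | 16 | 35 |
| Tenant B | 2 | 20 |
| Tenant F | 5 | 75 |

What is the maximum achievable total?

Order the tenants by rent per m²: Tenant S 19 > Tenant N 17 > Tenant A 16 > Tenant F 5 > Tenant B 2.
Tenant S takes 65 to reach its cap of 65 ; 70 left.
Tenant N: +15 to 15 (cap) ; 55 left.
Tenant A takes 35 to reach its cap of 35 ; 20 left.
Tenant F has room for 75 but only 20 remain, so it gets 20.
Total = 17×15 + 19×65 + 16×35 + 5×20 = 2150.

2150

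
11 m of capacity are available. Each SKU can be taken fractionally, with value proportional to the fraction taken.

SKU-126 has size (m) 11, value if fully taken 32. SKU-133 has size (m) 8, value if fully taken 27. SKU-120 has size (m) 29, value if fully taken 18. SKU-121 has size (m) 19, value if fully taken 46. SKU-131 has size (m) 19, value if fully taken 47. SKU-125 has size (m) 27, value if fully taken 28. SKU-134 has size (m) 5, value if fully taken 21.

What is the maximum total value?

41.25

Best value per unit of size first: SKU-134 21/5≈4.2, SKU-133 27/8≈3.38, SKU-126 32/11≈2.91, SKU-131 47/19≈2.47, SKU-121 46/19≈2.42, SKU-125 28/27≈1.04, SKU-120 18/29≈0.621.
Take all of SKU-134 (5 m, value 21) → 6 m left.
Only 6 m remain; take 6/8 of SKU-133 for value 27×6/8 = 20.25.
Total value = 41.25.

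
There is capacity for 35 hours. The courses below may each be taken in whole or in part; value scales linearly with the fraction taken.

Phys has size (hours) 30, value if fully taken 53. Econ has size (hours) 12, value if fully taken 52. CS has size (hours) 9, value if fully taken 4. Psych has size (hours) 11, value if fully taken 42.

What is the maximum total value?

115.2

Best value per unit of size first: Econ 52/12≈4.33, Psych 42/11≈3.82, Phys 53/30≈1.77, CS 4/9≈0.444.
All 12 hours of Econ fit (value 52) — 23 remain.
Psych: take in full, 11 hours for value 42 — 12 left.
12 hours left: a 12/30 share of Phys gives 53×12/30 = 21.2.
Total value = 115.2.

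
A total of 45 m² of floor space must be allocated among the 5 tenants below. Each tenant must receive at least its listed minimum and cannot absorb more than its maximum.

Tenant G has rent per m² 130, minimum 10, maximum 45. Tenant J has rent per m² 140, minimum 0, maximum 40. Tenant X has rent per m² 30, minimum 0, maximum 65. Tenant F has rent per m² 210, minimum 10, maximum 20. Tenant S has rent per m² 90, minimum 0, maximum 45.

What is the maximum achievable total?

7600

Meeting every minimum uses 10+0+0+10+0 = 20 m², leaving 25.
Highest rent per m² first: Tenant F 210 > Tenant J 140 > Tenant G 130 > Tenant S 90 > Tenant X 30.
Tenant F: +10 to 20 (cap) → 15 left.
Tenant J has room for 40 more but only 15 remain, so it gets 15.
Total = 130×10 + 140×15 + 210×20 = 7600.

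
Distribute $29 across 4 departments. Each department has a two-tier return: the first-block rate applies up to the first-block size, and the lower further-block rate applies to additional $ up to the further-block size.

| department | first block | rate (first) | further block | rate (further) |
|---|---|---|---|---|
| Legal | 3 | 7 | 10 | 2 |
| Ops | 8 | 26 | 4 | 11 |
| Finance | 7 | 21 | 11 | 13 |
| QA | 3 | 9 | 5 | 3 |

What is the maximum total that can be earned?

531

Order all 8 blocks by rate: Ops/tier1 26 > Finance/tier1 21 > Finance/tier2 13 > Ops/tier2 11 > QA/tier1 9 > Legal/tier1 7 > QA/tier2 3 > Legal/tier2 2.
Ops/tier1 (26): +8 ; 21 left.
Finance/tier1 (21): +7 ; 14 left.
Fill Finance tier2 block (11 at 13) ; 3 left.
Ops/tier2: +3 of 4 at 11; pool empty.
Total = 26×8 + 21×7 + 13×11 + 11×3 = 531.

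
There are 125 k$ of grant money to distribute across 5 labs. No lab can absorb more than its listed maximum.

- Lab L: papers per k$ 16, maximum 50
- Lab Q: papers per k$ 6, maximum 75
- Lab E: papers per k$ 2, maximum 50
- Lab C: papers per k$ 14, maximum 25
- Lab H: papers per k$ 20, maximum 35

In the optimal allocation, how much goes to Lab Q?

Order the labs by papers per k$: Lab H 20 > Lab L 16 > Lab C 14 > Lab Q 6 > Lab E 2.
Lab H takes 35 to reach its cap of 35 → 90 left.
Lab L: +50 to 50 (cap) → 40 left.
Lab C: +25 to 25 (cap) → 15 left.
Lab Q has room for 75 but only 15 remain, so it gets 15.

15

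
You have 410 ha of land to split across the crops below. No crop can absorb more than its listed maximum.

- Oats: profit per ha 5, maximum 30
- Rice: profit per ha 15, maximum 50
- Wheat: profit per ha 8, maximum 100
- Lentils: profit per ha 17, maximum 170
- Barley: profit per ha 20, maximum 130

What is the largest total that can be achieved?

Order the crops by profit per ha: Barley 20 > Lentils 17 > Rice 15 > Wheat 8 > Oats 5.
Give Barley 130 to hit its cap of 130 — 280 left.
Give Lentils 170 to hit its cap of 170 — 110 left.
Rice takes 50 to reach its cap of 50 — 60 left.
Only 60 left; Wheat takes them to reach 60.
Total = 15×50 + 8×60 + 17×170 + 20×130 = 6720.

6720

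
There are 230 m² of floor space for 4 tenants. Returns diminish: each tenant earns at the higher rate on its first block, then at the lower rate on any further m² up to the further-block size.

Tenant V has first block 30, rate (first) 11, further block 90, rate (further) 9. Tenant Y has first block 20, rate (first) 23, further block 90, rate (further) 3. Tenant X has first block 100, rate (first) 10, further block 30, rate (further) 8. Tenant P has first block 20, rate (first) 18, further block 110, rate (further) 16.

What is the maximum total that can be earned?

3410

Order all 8 blocks by rate: Tenant Y/first 23 > Tenant P/first 18 > Tenant P/second 16 > Tenant V/first 11 > Tenant X/first 10 > Tenant V/second 9 > Tenant X/second 8 > Tenant Y/second 3.
Tenant Y first at 23: fill all 20 — 210 left.
Tenant P first at 18: fill all 20 — 190 left.
Tenant P second at 16: fill all 110 — 80 left.
Fill Tenant V first block (30 at 11) — 50 left.
Tenant X/first: +50 of 100 at 10; pool empty.
Total = 23×20 + 18×20 + 16×110 + 11×30 + 10×50 = 3410.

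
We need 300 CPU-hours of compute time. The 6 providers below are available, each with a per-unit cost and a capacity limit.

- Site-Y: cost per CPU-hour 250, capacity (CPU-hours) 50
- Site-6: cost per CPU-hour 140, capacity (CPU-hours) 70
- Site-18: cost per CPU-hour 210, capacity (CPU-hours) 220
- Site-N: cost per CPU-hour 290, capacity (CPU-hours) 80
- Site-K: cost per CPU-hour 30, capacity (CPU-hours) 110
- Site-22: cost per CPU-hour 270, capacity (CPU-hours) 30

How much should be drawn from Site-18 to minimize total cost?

120

Fill from the cheapest provider first.
Take 110 from Site-K at 30 → need 190 more.
Site-6 (140): use full 70 → 120 CPU-hours to go.
Site-18 (210): take the remaining 120 → done.
Site-Y, Site-22, Site-N: unused.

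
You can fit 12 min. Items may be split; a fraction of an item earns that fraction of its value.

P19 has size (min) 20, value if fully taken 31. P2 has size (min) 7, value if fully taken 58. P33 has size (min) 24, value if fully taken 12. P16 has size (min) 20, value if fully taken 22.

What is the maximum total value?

Sort by value density: P2 58/7≈8.29, P19 31/20≈1.55, P16 22/20≈1.1, P33 12/24≈0.5.
Take all of P2 (7 min, value 58) → 5 min left.
5 min left: a 5/20 share of P19 gives 31×5/20 = 7.75.
Total value = 65.75.

65.75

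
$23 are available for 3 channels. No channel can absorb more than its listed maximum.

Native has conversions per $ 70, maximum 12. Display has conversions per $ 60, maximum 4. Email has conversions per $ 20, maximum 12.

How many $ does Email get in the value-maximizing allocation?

Highest conversions per $ first: Native 70 > Display 60 > Email 20.
Native: +12 to 12 (cap) ; 11 left.
Display takes 4 to reach its cap of 4 ; 7 left.
Email has room for 12 but only 7 remain, so it gets 7.

7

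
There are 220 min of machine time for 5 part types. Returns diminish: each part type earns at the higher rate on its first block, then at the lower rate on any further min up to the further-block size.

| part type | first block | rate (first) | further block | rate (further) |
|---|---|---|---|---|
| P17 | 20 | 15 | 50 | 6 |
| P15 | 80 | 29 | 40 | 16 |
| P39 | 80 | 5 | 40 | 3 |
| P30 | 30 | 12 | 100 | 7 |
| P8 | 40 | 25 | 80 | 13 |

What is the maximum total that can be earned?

Treat each block as its own option and order by rate: P15/first 29 > P8/first 25 > P15/second 16 > P17/first 15 > P8/second 13 > P30/first 12 > P30/second 7 > P17/second 6 > P39/first 5 > P39/second 3.
P15/first (29): +80 — 140 left.
Fill P8 first block (40 at 25) — 100 left.
P15 second at 16: fill all 40 — 60 left.
P17/first (15): +20 — 40 left.
P8 second at 13: only 40 left, fill 40.
Total = 29×80 + 25×40 + 16×40 + 15×20 + 13×40 = 4780.

4780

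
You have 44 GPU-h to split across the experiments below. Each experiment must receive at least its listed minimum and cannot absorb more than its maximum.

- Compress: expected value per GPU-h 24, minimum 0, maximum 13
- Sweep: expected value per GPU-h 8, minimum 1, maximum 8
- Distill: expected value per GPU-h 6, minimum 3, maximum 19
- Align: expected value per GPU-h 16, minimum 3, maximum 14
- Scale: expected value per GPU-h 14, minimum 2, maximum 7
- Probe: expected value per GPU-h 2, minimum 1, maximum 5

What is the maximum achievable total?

Meeting every minimum uses 0+1+3+3+2+1 = 10 GPU-h, leaving 34.
Rank by expected value per GPU-h: Compress 24 > Align 16 > Scale 14 > Sweep 8 > Distill 6 > Probe 2.
Compress takes 13 more to reach its cap of 13 ; 21 left.
Align takes 11 more to reach its cap of 14 ; 10 left.
Scale: +5 to 7 (cap) ; 5 left.
Sweep has room for 7 more but only 5 remain, so it gets 6.
Total = 24×13 + 8×6 + 6×3 + 16×14 + 14×7 + 2×1 = 702.

702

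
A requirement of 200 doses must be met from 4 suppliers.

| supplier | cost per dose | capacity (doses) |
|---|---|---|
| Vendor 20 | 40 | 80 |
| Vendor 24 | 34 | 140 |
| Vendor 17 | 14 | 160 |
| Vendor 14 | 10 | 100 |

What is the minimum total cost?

Cheapest first:
Take 100 from Vendor 14 at 10 ; need 100 more.
Vendor 17 (14): take the remaining 100 ; done.
Vendor 24, Vendor 20: unused.
Cost = 100×10 + 100×14 = 2400.

2400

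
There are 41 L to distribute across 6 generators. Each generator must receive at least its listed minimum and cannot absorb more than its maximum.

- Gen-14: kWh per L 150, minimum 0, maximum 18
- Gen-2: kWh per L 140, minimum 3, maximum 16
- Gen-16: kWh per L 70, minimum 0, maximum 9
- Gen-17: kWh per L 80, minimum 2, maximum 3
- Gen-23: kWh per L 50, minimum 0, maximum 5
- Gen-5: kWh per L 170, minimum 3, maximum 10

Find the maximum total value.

6100

Meeting every minimum uses 0+3+0+2+0+3 = 8 L, leaving 33.
Order the generators by kWh per L: Gen-5 170 > Gen-14 150 > Gen-2 140 > Gen-17 80 > Gen-16 70 > Gen-23 50.
Gen-5: +7 to 10 (cap) ; 26 left.
Gen-14 takes 18 more to reach its cap of 18 ; 8 left.
Only 8 left; Gen-2 takes them to reach 11.
Total = 150×18 + 140×11 + 80×2 + 170×10 = 6100.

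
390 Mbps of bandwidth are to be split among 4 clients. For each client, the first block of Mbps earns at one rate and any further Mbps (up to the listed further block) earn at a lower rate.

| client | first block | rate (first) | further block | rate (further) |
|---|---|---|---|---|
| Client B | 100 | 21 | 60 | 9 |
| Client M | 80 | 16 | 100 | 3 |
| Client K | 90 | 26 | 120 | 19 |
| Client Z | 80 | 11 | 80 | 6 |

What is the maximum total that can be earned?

8000

Treat each block as its own option and order by rate: Client K/first 26 > Client B/first 21 > Client K/second 19 > Client M/first 16 > Client Z/first 11 > Client B/second 9 > Client Z/second 6 > Client M/second 3.
Client K first at 26: fill all 90 → 300 left.
Client B/first (21): +100 → 200 left.
Client K/second (19): +120 → 80 left.
Client M first at 16: fill all 80 → 0 left.
Total = 26×90 + 21×100 + 19×120 + 16×80 = 8000.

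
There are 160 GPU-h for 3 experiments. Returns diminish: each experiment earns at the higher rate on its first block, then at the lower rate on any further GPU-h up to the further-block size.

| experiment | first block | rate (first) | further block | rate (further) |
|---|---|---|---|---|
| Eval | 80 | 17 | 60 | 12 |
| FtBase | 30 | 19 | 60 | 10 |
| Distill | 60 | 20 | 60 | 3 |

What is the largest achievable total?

Treat each block as its own option and order by rate: Distill/first 20 > FtBase/first 19 > Eval/first 17 > Eval/second 12 > FtBase/second 10 > Distill/second 3.
Distill/first (20): +60 ; 100 left.
FtBase/first (19): +30 ; 70 left.
Eval/first: +70 of 80 at 17; pool empty.
Total = 20×60 + 19×30 + 17×70 = 2960.

2960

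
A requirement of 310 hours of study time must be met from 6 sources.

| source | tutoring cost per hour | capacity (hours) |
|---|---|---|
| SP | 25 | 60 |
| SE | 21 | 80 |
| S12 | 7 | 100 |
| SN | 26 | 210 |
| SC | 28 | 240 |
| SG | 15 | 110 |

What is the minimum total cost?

Cheapest first:
S12 at 7: take all 100 hours — 210 still needed.
SG at 15: take all 110 hours — 100 still needed.
SE (21): use full 80 — 20 hours to go.
Take 20 from SP at 25 to finish.
SN, SC: unused.
Cost = 100×7 + 110×15 + 80×21 + 20×25 = 4530.

4530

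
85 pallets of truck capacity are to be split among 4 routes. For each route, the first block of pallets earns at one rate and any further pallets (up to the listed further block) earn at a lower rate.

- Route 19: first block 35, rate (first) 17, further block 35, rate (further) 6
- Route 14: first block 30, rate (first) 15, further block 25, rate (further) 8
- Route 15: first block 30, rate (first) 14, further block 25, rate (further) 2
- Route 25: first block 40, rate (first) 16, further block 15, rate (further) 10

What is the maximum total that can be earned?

1385

Rank every tier by rate: Route 19/first 17 > Route 25/first 16 > Route 14/first 15 > Route 15/first 14 > Route 25/second 10 > Route 14/second 8 > Route 19/second 6 > Route 15/second 2.
Fill Route 19 first block (35 at 17) → 50 left.
Route 25 first at 16: fill all 40 → 10 left.
Route 14 first at 15: only 10 left, fill 10.
Total = 17×35 + 16×40 + 15×10 = 1385.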